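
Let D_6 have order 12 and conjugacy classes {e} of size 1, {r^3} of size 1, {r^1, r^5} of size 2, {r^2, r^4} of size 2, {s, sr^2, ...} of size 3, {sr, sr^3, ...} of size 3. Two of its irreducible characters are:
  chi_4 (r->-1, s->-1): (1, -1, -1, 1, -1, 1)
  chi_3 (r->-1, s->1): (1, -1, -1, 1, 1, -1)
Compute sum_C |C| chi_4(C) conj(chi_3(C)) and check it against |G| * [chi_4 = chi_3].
Sum = 0; so <chi_4, chi_3> = 0 (distinct irreducibles are orthogonal).

Explanation: Compute term by term over conjugacy classes (|C| * chi_4(C) * conj(chi_3(C))):
  1*(1)*conj(1) + 1*(-1)*conj(-1) + 2*(-1)*conj(-1) + 2*(1)*conj(1) + 3*(-1)*conj(1) + 3*(1)*conj(-1)
  = (1) + (1) + (2) + (2) + (-3) + (-3)
  = 0.
Dividing by |G| = 12 gives 0/12 = 0, matching the row-orthogonality relation <chi_4, chi_3> = [chi_4 = chi_3].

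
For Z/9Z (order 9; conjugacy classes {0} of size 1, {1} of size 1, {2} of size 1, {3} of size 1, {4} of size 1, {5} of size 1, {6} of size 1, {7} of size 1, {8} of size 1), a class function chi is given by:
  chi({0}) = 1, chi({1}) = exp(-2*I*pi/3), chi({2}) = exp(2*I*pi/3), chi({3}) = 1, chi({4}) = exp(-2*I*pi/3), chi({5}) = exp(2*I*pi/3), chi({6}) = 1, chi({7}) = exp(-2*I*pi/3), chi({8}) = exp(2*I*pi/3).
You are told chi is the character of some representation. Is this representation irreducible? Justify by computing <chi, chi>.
Irreducible: <chi, chi> = 1.

Derivation: <chi, chi> = (1/|G|) sum_C |C| * |chi(C)|^2 = (1/9)[1*|1|^2 + 1*|exp(-2*I*pi/3)|^2 + 1*|exp(2*I*pi/3)|^2 + 1*|1|^2 + 1*|exp(-2*I*pi/3)|^2 + 1*|exp(2*I*pi/3)|^2 + 1*|1|^2 + 1*|exp(-2*I*pi/3)|^2 + 1*|exp(2*I*pi/3)|^2]
  = (1/9)[(1) + (1) + (1) + (1) + (1) + (1) + (1) + (1) + (1)] = 9/9 = 1.
(Exp terms are combined using exp(i*s)*conj(exp(i*t)) = exp(i*(s-t)), and sums of them are collapsed using the identity that for every m > 1 the m distinct m-th roots of unity sum to 0, e.g. 1 + exp(2*I*pi/3) + exp(-2*I*pi/3) = 0.)
A character is irreducible iff <chi, chi> = 1, so this representation is irreducible.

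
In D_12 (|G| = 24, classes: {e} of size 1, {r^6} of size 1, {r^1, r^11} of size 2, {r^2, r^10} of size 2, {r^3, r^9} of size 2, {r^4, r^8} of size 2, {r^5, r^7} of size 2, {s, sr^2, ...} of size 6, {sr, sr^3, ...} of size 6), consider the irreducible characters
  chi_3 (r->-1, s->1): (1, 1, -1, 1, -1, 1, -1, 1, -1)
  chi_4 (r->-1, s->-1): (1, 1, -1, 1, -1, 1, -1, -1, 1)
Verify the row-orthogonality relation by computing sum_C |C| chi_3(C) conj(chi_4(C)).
Sum = 0; so <chi_3, chi_4> = 0 (distinct irreducibles are orthogonal).

Working: Compute term by term over conjugacy classes (|C| * chi_3(C) * conj(chi_4(C))):
  1*(1)*conj(1) + 1*(1)*conj(1) + 2*(-1)*conj(-1) + 2*(1)*conj(1) + 2*(-1)*conj(-1) + 2*(1)*conj(1) + 2*(-1)*conj(-1) + 6*(1)*conj(-1) + 6*(-1)*conj(1)
  = (1) + (1) + (2) + (2) + (2) + (2) + (2) + (-6) + (-6)
  = 0.
Dividing by |G| = 24 gives 0/24 = 0, matching the row-orthogonality relation <chi_3, chi_4> = [chi_3 = chi_4].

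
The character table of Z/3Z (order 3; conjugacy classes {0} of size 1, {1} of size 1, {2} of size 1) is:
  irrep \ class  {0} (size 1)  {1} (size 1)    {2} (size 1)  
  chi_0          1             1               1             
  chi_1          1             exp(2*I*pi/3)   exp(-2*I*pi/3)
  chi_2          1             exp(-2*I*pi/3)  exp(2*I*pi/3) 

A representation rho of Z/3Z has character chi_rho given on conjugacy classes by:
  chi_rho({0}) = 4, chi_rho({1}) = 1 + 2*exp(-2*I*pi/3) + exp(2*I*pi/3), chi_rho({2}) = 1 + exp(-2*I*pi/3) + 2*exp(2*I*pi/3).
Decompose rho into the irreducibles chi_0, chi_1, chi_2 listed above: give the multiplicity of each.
Multiplicities: chi_0: 1, chi_1: 1, chi_2: 2.

Argument: Use <chi_rho, chi> = (1/|G|) sum_C |C| * chi_rho(C) * conj(chi(C)) with |G| = 3 for each irreducible chi in the table:
  <chi_rho, chi_0> = (1/3)[1*(4)*conj(1) + 1*(1 + 2*exp(-2*I*pi/3) + exp(2*I*pi/3))*conj(1) + 1*(1 + exp(-2*I*pi/3) + 2*exp(2*I*pi/3))*conj(1)]
      = (1/3)[(4) + (1 + 2*exp(-2*I*pi/3) + exp(2*I*pi/3)) + (1 + exp(-2*I*pi/3) + 2*exp(2*I*pi/3))] = 3/3 = 1
  <chi_rho, chi_1> = (1/3)[1*(4)*conj(1) + 1*(1 + 2*exp(-2*I*pi/3) + exp(2*I*pi/3))*conj(exp(2*I*pi/3)) + 1*(1 + exp(-2*I*pi/3) + 2*exp(2*I*pi/3))*conj(exp(-2*I*pi/3))]
      = (1/3)[(4) + (1 + exp(-2*I*pi/3) + 2*exp(2*I*pi/3)) + (1 + 2*exp(-2*I*pi/3) + exp(2*I*pi/3))] = 3/3 = 1
  <chi_rho, chi_2> = (1/3)[1*(4)*conj(1) + 1*(1 + 2*exp(-2*I*pi/3) + exp(2*I*pi/3))*conj(exp(-2*I*pi/3)) + 1*(1 + exp(-2*I*pi/3) + 2*exp(2*I*pi/3))*conj(exp(2*I*pi/3))]
      = (1/3)[(4) + (1) + (1)] = 6/3 = 2
(Exp terms are combined using exp(i*s)*conj(exp(i*t)) = exp(i*(s-t)), and sums of them are collapsed using the identity that for every m > 1 the m distinct m-th roots of unity sum to 0, e.g. 1 + exp(2*I*pi/3) + exp(-2*I*pi/3) = 0.)
Dimension check: dim(rho) = sum (mult * dim) = 1*1 + 1*1 + 2*1 = 4 = chi_rho(e) = 4.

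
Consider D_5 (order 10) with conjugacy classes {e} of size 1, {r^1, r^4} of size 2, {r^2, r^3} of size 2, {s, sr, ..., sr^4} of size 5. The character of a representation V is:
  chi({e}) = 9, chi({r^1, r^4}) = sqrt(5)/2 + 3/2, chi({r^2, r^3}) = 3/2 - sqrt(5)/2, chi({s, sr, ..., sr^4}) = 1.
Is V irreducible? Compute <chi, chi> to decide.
Not irreducible (reducible): <chi, chi> = 10 > 1.

Justification: <chi, chi> = (1/|G|) sum_C |C| * |chi(C)|^2 = (1/10)[1*|9|^2 + 2*|sqrt(5)/2 + 3/2|^2 + 2*|3/2 - sqrt(5)/2|^2 + 5*|1|^2]
  = (1/10)[(81) + (3*sqrt(5) + 7) + (7 - 3*sqrt(5)) + (5)] = 100/10 = 10.
A character is irreducible iff <chi, chi> = 1, so this representation is reducible.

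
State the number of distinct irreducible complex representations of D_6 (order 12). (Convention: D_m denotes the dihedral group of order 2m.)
6

Derivation: The number of irreducible complex representations of a finite group equals its number of conjugacy classes. D_6 has 6 conjugacy classes (n/2 + 3 for n even), so D_6 (order 12) has exactly 6 irreducible complex representations.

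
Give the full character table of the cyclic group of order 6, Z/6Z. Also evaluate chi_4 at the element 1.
Character table of Z/6Z (irreps indexed chi_0,...,chi_5 with chi_k(m) = zeta_6^(k*m), zeta_6 = exp(2*pi*i/6)):
  irrep \ class  {0} (size 1)  {1} (size 1)    {2} (size 1)    {3} (size 1)  {4} (size 1)    {5} (size 1)  
  chi_0          1             1               1               1             1               1             
  chi_1          1             exp(I*pi/3)     exp(2*I*pi/3)   -1            exp(-2*I*pi/3)  exp(-I*pi/3)  
  chi_2          1             exp(2*I*pi/3)   exp(-2*I*pi/3)  1             exp(2*I*pi/3)   exp(-2*I*pi/3)
  chi_3          1             -1              1               -1            1               -1            
  chi_4          1             exp(-2*I*pi/3)  exp(2*I*pi/3)   1             exp(-2*I*pi/3)  exp(2*I*pi/3) 
  chi_5          1             exp(-I*pi/3)    exp(-2*I*pi/3)  -1            exp(2*I*pi/3)   exp(I*pi/3)   

Spot check: chi_4(1) = zeta_6^(4*1) = zeta_6^4 = exp(-2*I*pi/3).

Details: Z/6Z is abelian, so all 6 irreducible complex representations are 1-dimensional. They are given by chi_k(m) = zeta_6^(k*m) for k = 0,...,5. Row orthogonality: sum_m chi_k(m) conj(chi_l(m)) = 6 * [k = l].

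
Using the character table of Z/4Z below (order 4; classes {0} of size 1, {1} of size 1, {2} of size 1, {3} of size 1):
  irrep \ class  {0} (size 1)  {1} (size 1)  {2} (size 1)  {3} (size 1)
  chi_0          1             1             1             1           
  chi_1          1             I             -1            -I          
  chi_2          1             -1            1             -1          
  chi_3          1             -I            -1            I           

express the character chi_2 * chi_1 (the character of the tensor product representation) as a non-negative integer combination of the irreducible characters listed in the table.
chi_2 tensor chi_1 = chi_3 (all other irreducibles have multiplicity 0).

Proof sketch: The character of a tensor product is the pointwise product (chi_2 * chi_1)(C) = chi_2(C) * chi_1(C):
  {0}: (1)*(1), {1}: (-1)*(I), {2}: (1)*(-1), {3}: (-1)*(-I)
so (chi_2 * chi_1) takes values
  {0} -> 1, {1} -> -I, {2} -> -1, {3} -> I.
Now take the inner product of this character with each irreducible chi from the table, <chi_2*chi_1, chi> = (1/4) sum_C |C| (chi_2*chi_1)(C) conj(chi(C)):
  <chi_2*chi_1, chi_0> = (1/4)[1*(1)*conj(1) + 1*(-I)*conj(1) + 1*(-1)*conj(1) + 1*(I)*conj(1)]
      = (1/4)[(1) + (-I) + (-1) + (I)] = 0/4 = 0
  <chi_2*chi_1, chi_1> = (1/4)[1*(1)*conj(1) + 1*(-I)*conj(I) + 1*(-1)*conj(-1) + 1*(I)*conj(-I)]
      = (1/4)[(1) + (-1) + (1) + (-1)] = 0/4 = 0
  <chi_2*chi_1, chi_2> = (1/4)[1*(1)*conj(1) + 1*(-I)*conj(-1) + 1*(-1)*conj(1) + 1*(I)*conj(-1)]
      = (1/4)[(1) + (I) + (-1) + (-I)] = 0/4 = 0
  <chi_2*chi_1, chi_3> = (1/4)[1*(1)*conj(1) + 1*(-I)*conj(-I) + 1*(-1)*conj(-1) + 1*(I)*conj(I)]
      = (1/4)[(1) + (1) + (1) + (1)] = 4/4 = 1
(Exp terms are combined using exp(i*s)*conj(exp(i*t)) = exp(i*(s-t)), and sums of them are collapsed using the identity that for every m > 1 the m distinct m-th roots of unity sum to 0, e.g. 1 + exp(2*I*pi/3) + exp(-2*I*pi/3) = 0.)
Hence the multiplicities are chi_3: 1. Dimension check: dim(chi_2)*dim(chi_1) = 1*1 = 1 and sum (mult * dim) = 1*1 = 1.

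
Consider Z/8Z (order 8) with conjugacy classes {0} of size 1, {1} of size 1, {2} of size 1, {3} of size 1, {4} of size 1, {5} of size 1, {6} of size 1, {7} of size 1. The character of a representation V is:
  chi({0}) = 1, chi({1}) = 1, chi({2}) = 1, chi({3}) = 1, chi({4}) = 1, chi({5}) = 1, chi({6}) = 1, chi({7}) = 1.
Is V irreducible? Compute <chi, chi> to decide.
Irreducible: <chi, chi> = 1.

Explanation: <chi, chi> = (1/|G|) sum_C |C| * |chi(C)|^2 = (1/8)[1*|1|^2 + 1*|1|^2 + 1*|1|^2 + 1*|1|^2 + 1*|1|^2 + 1*|1|^2 + 1*|1|^2 + 1*|1|^2]
  = (1/8)[(1) + (1) + (1) + (1) + (1) + (1) + (1) + (1)] = 8/8 = 1.
(Exp terms are combined using exp(i*s)*conj(exp(i*t)) = exp(i*(s-t)), and sums of them are collapsed using the identity that for every m > 1 the m distinct m-th roots of unity sum to 0, e.g. 1 + exp(2*I*pi/3) + exp(-2*I*pi/3) = 0.)
A character is irreducible iff <chi, chi> = 1, so this representation is irreducible.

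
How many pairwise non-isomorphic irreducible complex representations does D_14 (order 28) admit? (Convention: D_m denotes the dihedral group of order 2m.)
10

Justification: The number of irreducible complex representations of a finite group equals its number of conjugacy classes. D_14 has 10 conjugacy classes (n/2 + 3 for n even), so D_14 (order 28) has exactly 10 irreducible complex representations.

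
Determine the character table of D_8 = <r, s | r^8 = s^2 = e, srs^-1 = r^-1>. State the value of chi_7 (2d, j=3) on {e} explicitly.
Conjugacy classes: {e} of size 1, {r^4} of size 1, {r^1, r^7} of size 2, {r^2, r^6} of size 2, {r^3, r^5} of size 2, {s, sr^2, ...} of size 4, {sr, sr^3, ...} of size 4.
Character table:
  irrep \ class              {e} (size 1)  {r^4} (size 1)  {r^1, r^7} (size 2)  {r^2, r^6} (size 2)  {r^3, r^5} (size 2)  {s, sr^2, ...} (size 4)  {sr, sr^3, ...} (size 4)
  chi_1 (triv)               1             1               1                    1                    1                    1                        1                       
  chi_2 (sign: r->1, s->-1)  1             1               1                    1                    1                    -1                       -1                      
  chi_3 (r->-1, s->1)        1             1               -1                   1                    -1                   1                        -1                      
  chi_4 (r->-1, s->-1)       1             1               -1                   1                    -1                   -1                       1                       
  chi_5 (2d, j=1)            2             -2              sqrt(2)              0                    -sqrt(2)             0                        0                       
  chi_6 (2d, j=2)            2             2               0                    -2                   0                    0                        0                       
  chi_7 (2d, j=3)            2             -2              -sqrt(2)             0                    sqrt(2)              0                        0                       

Spot check: chi_7 (2d, j=3) on {e} = 2.

Justification: D_8 has order 2*8 = 16 with 7 conjugacy classes, hence 7 irreducibles. Sum of squared dims 1 + 1 + 1 + 1 + 4 + 4 + 4 = 16 = |G|. Linear characters come from the abelianisation; the 2-dimensional irreps have character r^k -> 2*cos(2*pi*j*k/8), reflections -> 0.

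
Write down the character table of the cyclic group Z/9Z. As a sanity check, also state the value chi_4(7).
Character table of Z/9Z (irreps indexed chi_0,...,chi_8 with chi_k(m) = zeta_9^(k*m), zeta_9 = exp(2*pi*i/9)):
  irrep \ class  {0} (size 1)  {1} (size 1)    {2} (size 1)    {3} (size 1)    {4} (size 1)    {5} (size 1)    {6} (size 1)    {7} (size 1)    {8} (size 1)  
  chi_0          1             1               1               1               1               1               1               1               1             
  chi_1          1             exp(2*I*pi/9)   exp(4*I*pi/9)   exp(2*I*pi/3)   exp(8*I*pi/9)   exp(-8*I*pi/9)  exp(-2*I*pi/3)  exp(-4*I*pi/9)  exp(-2*I*pi/9)
  chi_2          1             exp(4*I*pi/9)   exp(8*I*pi/9)   exp(-2*I*pi/3)  exp(-2*I*pi/9)  exp(2*I*pi/9)   exp(2*I*pi/3)   exp(-8*I*pi/9)  exp(-4*I*pi/9)
  chi_3          1             exp(2*I*pi/3)   exp(-2*I*pi/3)  1               exp(2*I*pi/3)   exp(-2*I*pi/3)  1               exp(2*I*pi/3)   exp(-2*I*pi/3)
  chi_4          1             exp(8*I*pi/9)   exp(-2*I*pi/9)  exp(2*I*pi/3)   exp(-4*I*pi/9)  exp(4*I*pi/9)   exp(-2*I*pi/3)  exp(2*I*pi/9)   exp(-8*I*pi/9)
  chi_5          1             exp(-8*I*pi/9)  exp(2*I*pi/9)   exp(-2*I*pi/3)  exp(4*I*pi/9)   exp(-4*I*pi/9)  exp(2*I*pi/3)   exp(-2*I*pi/9)  exp(8*I*pi/9) 
  chi_6          1             exp(-2*I*pi/3)  exp(2*I*pi/3)   1               exp(-2*I*pi/3)  exp(2*I*pi/3)   1               exp(-2*I*pi/3)  exp(2*I*pi/3) 
  chi_7          1             exp(-4*I*pi/9)  exp(-8*I*pi/9)  exp(2*I*pi/3)   exp(2*I*pi/9)   exp(-2*I*pi/9)  exp(-2*I*pi/3)  exp(8*I*pi/9)   exp(4*I*pi/9) 
  chi_8          1             exp(-2*I*pi/9)  exp(-4*I*pi/9)  exp(-2*I*pi/3)  exp(-8*I*pi/9)  exp(8*I*pi/9)   exp(2*I*pi/3)   exp(4*I*pi/9)   exp(2*I*pi/9) 

Spot check: chi_4(7) = zeta_9^(4*7) = zeta_9^28 = exp(2*I*pi/9).

Solution. Z/9Z is abelian, so all 9 irreducible complex representations are 1-dimensional. They are given by chi_k(m) = zeta_9^(k*m) for k = 0,...,8. Row orthogonality: sum_m chi_k(m) conj(chi_l(m)) = 9 * [k = l].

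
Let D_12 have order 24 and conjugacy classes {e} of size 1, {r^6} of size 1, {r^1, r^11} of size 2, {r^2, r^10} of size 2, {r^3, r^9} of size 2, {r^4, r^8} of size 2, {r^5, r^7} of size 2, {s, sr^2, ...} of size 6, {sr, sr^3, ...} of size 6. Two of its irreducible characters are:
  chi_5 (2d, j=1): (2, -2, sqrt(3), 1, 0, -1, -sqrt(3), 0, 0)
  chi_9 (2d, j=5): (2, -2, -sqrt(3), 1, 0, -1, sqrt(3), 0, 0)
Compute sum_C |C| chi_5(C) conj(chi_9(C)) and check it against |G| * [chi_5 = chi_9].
Sum = 0; so <chi_5, chi_9> = 0 (distinct irreducibles are orthogonal).

Explanation: Compute term by term over conjugacy classes (|C| * chi_5(C) * conj(chi_9(C))):
  1*(2)*conj(2) + 1*(-2)*conj(-2) + 2*(sqrt(3))*conj(-sqrt(3)) + 2*(1)*conj(1) + 2*(0)*conj(0) + 2*(-1)*conj(-1) + 2*(-sqrt(3))*conj(sqrt(3)) + 6*(0)*conj(0) + 6*(0)*conj(0)
  = (4) + (4) + (-6) + (2) + (0) + (2) + (-6) + (0) + (0)
  = 0.
Dividing by |G| = 24 gives 0/24 = 0, matching the row-orthogonality relation <chi_5, chi_9> = [chi_5 = chi_9].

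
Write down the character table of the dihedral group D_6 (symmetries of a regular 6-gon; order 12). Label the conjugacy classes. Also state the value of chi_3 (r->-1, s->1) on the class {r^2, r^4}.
Conjugacy classes: {e} of size 1, {r^3} of size 1, {r^1, r^5} of size 2, {r^2, r^4} of size 2, {s, sr^2, ...} of size 3, {sr, sr^3, ...} of size 3.
Character table:
  irrep \ class              {e} (size 1)  {r^3} (size 1)  {r^1, r^5} (size 2)  {r^2, r^4} (size 2)  {s, sr^2, ...} (size 3)  {sr, sr^3, ...} (size 3)
  chi_1 (triv)               1             1               1                    1                    1                        1                       
  chi_2 (sign: r->1, s->-1)  1             1               1                    1                    -1                       -1                      
  chi_3 (r->-1, s->1)        1             -1              -1                   1                    1                        -1                      
  chi_4 (r->-1, s->-1)       1             -1              -1                   1                    -1                       1                       
  chi_5 (2d, j=1)            2             -2              1                    -1                   0                        0                       
  chi_6 (2d, j=2)            2             2               -1                   -1                   0                        0                       

Spot check: chi_3 (r->-1, s->1) on {r^2, r^4} = 1.

Derivation: D_6 has order 2*6 = 12 with 6 conjugacy classes, hence 6 irreducibles. Sum of squared dims 1 + 1 + 1 + 1 + 4 + 4 = 12 = |G|. Linear characters come from the abelianisation; the 2-dimensional irreps have character r^k -> 2*cos(2*pi*j*k/6), reflections -> 0.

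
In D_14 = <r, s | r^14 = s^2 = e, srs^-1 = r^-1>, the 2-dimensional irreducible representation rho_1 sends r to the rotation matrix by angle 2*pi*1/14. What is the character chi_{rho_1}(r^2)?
chi_{rho_1}(r^2) = 2*cos(2*pi*1*2/14) = 2*cos(2*pi/7)

Derivation: rho_1(r^2) is rotation by angle 2*pi*1*2/14, whose trace is 2*cos(2*pi*1*2/14) = 2*cos(2*pi/7).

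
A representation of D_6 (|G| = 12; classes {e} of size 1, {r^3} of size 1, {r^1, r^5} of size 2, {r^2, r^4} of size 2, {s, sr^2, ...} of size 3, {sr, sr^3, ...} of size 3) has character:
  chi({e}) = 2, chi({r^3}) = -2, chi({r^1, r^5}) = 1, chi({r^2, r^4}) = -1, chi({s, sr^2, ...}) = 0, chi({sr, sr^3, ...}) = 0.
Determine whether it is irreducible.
Irreducible: <chi, chi> = 1.

Argument: <chi, chi> = (1/|G|) sum_C |C| * |chi(C)|^2 = (1/12)[1*|2|^2 + 1*|-2|^2 + 2*|1|^2 + 2*|-1|^2 + 3*|0|^2 + 3*|0|^2]
  = (1/12)[(4) + (4) + (2) + (2) + (0) + (0)] = 12/12 = 1.
A character is irreducible iff <chi, chi> = 1, so this representation is irreducible.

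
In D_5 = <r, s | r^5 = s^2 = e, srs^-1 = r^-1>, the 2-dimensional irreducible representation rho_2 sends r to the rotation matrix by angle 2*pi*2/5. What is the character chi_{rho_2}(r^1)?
chi_{rho_2}(r^1) = 2*cos(2*pi*2*1/5) = -sqrt(5)/2 - 1/2

Solution. rho_2(r^1) is rotation by angle 2*pi*2*1/5, whose trace is 2*cos(2*pi*2*1/5) = -sqrt(5)/2 - 1/2.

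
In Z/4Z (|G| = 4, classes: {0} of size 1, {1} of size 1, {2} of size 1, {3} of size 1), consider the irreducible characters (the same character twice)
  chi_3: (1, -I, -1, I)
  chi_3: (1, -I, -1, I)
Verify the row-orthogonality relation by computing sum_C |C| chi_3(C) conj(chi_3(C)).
Sum = 4 = |G| = 4; so <chi_3, chi_3> = 1 (norm-1 confirms irreducibility).

Reasoning: Compute term by term over conjugacy classes (|C| * chi_3(C) * conj(chi_3(C))):
  1*(1)*conj(1) + 1*(-I)*conj(-I) + 1*(-1)*conj(-1) + 1*(I)*conj(I)
  = (1) + (1) + (1) + (1)
  = 4.
(Exp terms are combined using exp(i*s)*conj(exp(i*t)) = exp(i*(s-t)), and sums of them are collapsed using the identity that for every m > 1 the m distinct m-th roots of unity sum to 0, e.g. 1 + exp(2*I*pi/3) + exp(-2*I*pi/3) = 0.)
Dividing by |G| = 4 gives 4/4 = 1, matching the row-orthogonality relation <chi_3, chi_3> = [chi_3 = chi_3].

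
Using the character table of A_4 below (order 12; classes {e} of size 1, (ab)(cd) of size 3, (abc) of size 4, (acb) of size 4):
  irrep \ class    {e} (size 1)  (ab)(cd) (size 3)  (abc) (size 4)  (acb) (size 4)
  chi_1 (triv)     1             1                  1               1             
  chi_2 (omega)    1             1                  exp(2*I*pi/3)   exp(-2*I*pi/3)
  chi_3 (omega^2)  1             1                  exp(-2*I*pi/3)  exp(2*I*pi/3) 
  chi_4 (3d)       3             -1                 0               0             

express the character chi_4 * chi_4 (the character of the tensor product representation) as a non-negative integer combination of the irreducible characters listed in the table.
chi_4 tensor chi_4 = chi_1 + chi_2 + chi_3 + 2*chi_4 (all other irreducibles have multiplicity 0).

Why: The character of a tensor product is the pointwise product (chi_4 * chi_4)(C) = chi_4(C) * chi_4(C):
  {e}: (3)*(3), (ab)(cd): (-1)*(-1), (abc): (0)*(0), (acb): (0)*(0)
so (chi_4 * chi_4) takes values
  {e} -> 9, (ab)(cd) -> 1, (abc) -> 0, (acb) -> 0.
Now take the inner product of this character with each irreducible chi from the table, <chi_4*chi_4, chi> = (1/12) sum_C |C| (chi_4*chi_4)(C) conj(chi(C)):
  <chi_4*chi_4, chi_1> = (1/12)[1*(9)*conj(1) + 3*(1)*conj(1) + 4*(0)*conj(1) + 4*(0)*conj(1)]
      = (1/12)[(9) + (3) + (0) + (0)] = 12/12 = 1
  <chi_4*chi_4, chi_2> = (1/12)[1*(9)*conj(1) + 3*(1)*conj(1) + 4*(0)*conj(exp(2*I*pi/3)) + 4*(0)*conj(exp(-2*I*pi/3))]
      = (1/12)[(9) + (3) + (0) + (0)] = 12/12 = 1
  <chi_4*chi_4, chi_3> = (1/12)[1*(9)*conj(1) + 3*(1)*conj(1) + 4*(0)*conj(exp(-2*I*pi/3)) + 4*(0)*conj(exp(2*I*pi/3))]
      = (1/12)[(9) + (3) + (0) + (0)] = 12/12 = 1
  <chi_4*chi_4, chi_4> = (1/12)[1*(9)*conj(3) + 3*(1)*conj(-1) + 4*(0)*conj(0) + 4*(0)*conj(0)]
      = (1/12)[(27) + (-3) + (0) + (0)] = 24/12 = 2
(Exp terms are combined using exp(i*s)*conj(exp(i*t)) = exp(i*(s-t)), and sums of them are collapsed using the identity that for every m > 1 the m distinct m-th roots of unity sum to 0, e.g. 1 + exp(2*I*pi/3) + exp(-2*I*pi/3) = 0.)
Hence the multiplicities are chi_1: 1, chi_2: 1, chi_3: 1, chi_4: 2. Dimension check: dim(chi_4)*dim(chi_4) = 3*3 = 9 and sum (mult * dim) = 1*1 + 1*1 + 1*1 + 2*3 = 9.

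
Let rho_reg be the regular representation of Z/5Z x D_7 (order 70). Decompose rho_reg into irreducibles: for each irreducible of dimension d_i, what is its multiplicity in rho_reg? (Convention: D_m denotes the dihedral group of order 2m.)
Each irreducible V_i of dimension d_i appears with multiplicity d_i, i.e. rho_reg = (direct sum over all irreducibles V_i) d_i V_i. The irreducible dimensions for Z/5Z x D_7 are 1, 1, 1, 1, 1, 1, 1, 1, 1, 1, 2, 2, 2, 2, 2, 2, 2, 2, 2, 2, 2, 2, 2, 2, 2: 10 irreducibles of dimension 1, each with multiplicity 1; 15 irreducibles of dimension 2, each with multiplicity 2. Total dimension 10*1*1 + 15*2*2 = 70 = |G|.

Why: General theorem: in the regular representation of a finite group G, each irreducible appears with multiplicity equal to its dimension. Check: dim(rho_reg) = sum d_i^2 = 1 + 1 + 1 + 1 + 1 + 1 + 1 + 1 + 1 + 1 + 4 + 4 + 4 + 4 + 4 + 4 + 4 + 4 + 4 + 4 + 4 + 4 + 4 + 4 + 4 = 70 = |G|.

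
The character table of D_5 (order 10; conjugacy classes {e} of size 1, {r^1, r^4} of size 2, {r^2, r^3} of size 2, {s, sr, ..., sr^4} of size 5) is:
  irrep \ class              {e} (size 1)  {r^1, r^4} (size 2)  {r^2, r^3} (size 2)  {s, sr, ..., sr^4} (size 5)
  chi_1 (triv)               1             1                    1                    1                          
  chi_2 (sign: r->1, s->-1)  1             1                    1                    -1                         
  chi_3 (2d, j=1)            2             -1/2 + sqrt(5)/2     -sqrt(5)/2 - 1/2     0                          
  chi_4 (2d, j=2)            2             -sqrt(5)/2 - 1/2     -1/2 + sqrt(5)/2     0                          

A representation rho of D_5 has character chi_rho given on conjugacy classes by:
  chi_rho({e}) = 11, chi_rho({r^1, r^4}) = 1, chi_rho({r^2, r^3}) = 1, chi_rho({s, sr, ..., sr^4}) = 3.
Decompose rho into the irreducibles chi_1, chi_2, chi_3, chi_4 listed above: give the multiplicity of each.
Multiplicities: chi_1: 3, chi_2: 0, chi_3: 2, chi_4: 2.

Explanation: Use <chi_rho, chi> = (1/|G|) sum_C |C| * chi_rho(C) * conj(chi(C)) with |G| = 10 for each irreducible chi in the table:
  <chi_rho, chi_1> = (1/10)[1*(11)*conj(1) + 2*(1)*conj(1) + 2*(1)*conj(1) + 5*(3)*conj(1)]
      = (1/10)[(11) + (2) + (2) + (15)] = 30/10 = 3
  <chi_rho, chi_2> = (1/10)[1*(11)*conj(1) + 2*(1)*conj(1) + 2*(1)*conj(1) + 5*(3)*conj(-1)]
      = (1/10)[(11) + (2) + (2) + (-15)] = 0/10 = 0
  <chi_rho, chi_3> = (1/10)[1*(11)*conj(2) + 2*(1)*conj(-1/2 + sqrt(5)/2) + 2*(1)*conj(-sqrt(5)/2 - 1/2) + 5*(3)*conj(0)]
      = (1/10)[(22) + (-1 + sqrt(5)) + (-sqrt(5) - 1) + (0)] = 20/10 = 2
  <chi_rho, chi_4> = (1/10)[1*(11)*conj(2) + 2*(1)*conj(-sqrt(5)/2 - 1/2) + 2*(1)*conj(-1/2 + sqrt(5)/2) + 5*(3)*conj(0)]
      = (1/10)[(22) + (-sqrt(5) - 1) + (-1 + sqrt(5)) + (0)] = 20/10 = 2
Dimension check: dim(rho) = sum (mult * dim) = 3*1 + 0*1 + 2*2 + 2*2 = 11 = chi_rho(e) = 11.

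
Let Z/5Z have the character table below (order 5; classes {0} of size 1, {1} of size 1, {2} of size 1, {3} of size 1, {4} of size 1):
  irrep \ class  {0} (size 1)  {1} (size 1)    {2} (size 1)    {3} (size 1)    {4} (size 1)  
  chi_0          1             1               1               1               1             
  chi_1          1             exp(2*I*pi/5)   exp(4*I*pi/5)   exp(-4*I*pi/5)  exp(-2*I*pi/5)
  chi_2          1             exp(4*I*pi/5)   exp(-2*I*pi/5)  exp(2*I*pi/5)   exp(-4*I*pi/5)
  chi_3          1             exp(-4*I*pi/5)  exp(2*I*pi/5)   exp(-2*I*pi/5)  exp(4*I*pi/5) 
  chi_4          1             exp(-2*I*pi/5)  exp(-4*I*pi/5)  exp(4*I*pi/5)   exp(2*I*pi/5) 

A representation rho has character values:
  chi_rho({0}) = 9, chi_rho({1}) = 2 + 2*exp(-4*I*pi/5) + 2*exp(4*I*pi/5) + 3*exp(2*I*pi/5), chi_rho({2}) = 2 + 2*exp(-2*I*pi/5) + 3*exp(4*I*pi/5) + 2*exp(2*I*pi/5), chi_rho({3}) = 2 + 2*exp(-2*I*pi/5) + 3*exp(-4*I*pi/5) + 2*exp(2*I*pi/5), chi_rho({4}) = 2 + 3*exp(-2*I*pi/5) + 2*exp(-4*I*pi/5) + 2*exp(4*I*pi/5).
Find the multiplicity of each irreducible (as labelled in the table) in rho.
Multiplicities: chi_0: 2, chi_1: 3, chi_2: 2, chi_3: 2, chi_4: 0.

Proof sketch: Use <chi_rho, chi> = (1/|G|) sum_C |C| * chi_rho(C) * conj(chi(C)) with |G| = 5 for each irreducible chi in the table:
  <chi_rho, chi_0> = (1/5)[1*(9)*conj(1) + 1*(2 + 2*exp(-4*I*pi/5) + 2*exp(4*I*pi/5) + 3*exp(2*I*pi/5))*conj(1) + 1*(2 + 2*exp(-2*I*pi/5) + 3*exp(4*I*pi/5) + 2*exp(2*I*pi/5))*conj(1) + 1*(2 + 2*exp(-2*I*pi/5) + 3*exp(-4*I*pi/5) + 2*exp(2*I*pi/5))*conj(1) + 1*(2 + 3*exp(-2*I*pi/5) + 2*exp(-4*I*pi/5) + 2*exp(4*I*pi/5))*conj(1)]
      = (1/5)[(9) + (2 + 2*exp(-4*I*pi/5) + 2*exp(4*I*pi/5) + 3*exp(2*I*pi/5)) + (2 + 2*exp(-2*I*pi/5) + 3*exp(4*I*pi/5) + 2*exp(2*I*pi/5)) + (2 + 2*exp(-2*I*pi/5) + 3*exp(-4*I*pi/5) + 2*exp(2*I*pi/5)) + (2 + 3*exp(-2*I*pi/5) + 2*exp(-4*I*pi/5) + 2*exp(4*I*pi/5))] = 10/5 = 2
  <chi_rho, chi_1> = (1/5)[1*(9)*conj(1) + 1*(2 + 2*exp(-4*I*pi/5) + 2*exp(4*I*pi/5) + 3*exp(2*I*pi/5))*conj(exp(2*I*pi/5)) + 1*(2 + 2*exp(-2*I*pi/5) + 3*exp(4*I*pi/5) + 2*exp(2*I*pi/5))*conj(exp(4*I*pi/5)) + 1*(2 + 2*exp(-2*I*pi/5) + 3*exp(-4*I*pi/5) + 2*exp(2*I*pi/5))*conj(exp(-4*I*pi/5)) + 1*(2 + 3*exp(-2*I*pi/5) + 2*exp(-4*I*pi/5) + 2*exp(4*I*pi/5))*conj(exp(-2*I*pi/5))]
      = (1/5)[(9) + (3 + 2*exp(-2*I*pi/5) + 2*exp(4*I*pi/5) + 2*exp(2*I*pi/5)) + (3 + 2*exp(-2*I*pi/5) + 2*exp(-4*I*pi/5) + 2*exp(4*I*pi/5)) + (3 + 2*exp(-4*I*pi/5) + 2*exp(4*I*pi/5) + 2*exp(2*I*pi/5)) + (3 + 2*exp(-2*I*pi/5) + 2*exp(-4*I*pi/5) + 2*exp(2*I*pi/5))] = 15/5 = 3
  <chi_rho, chi_2> = (1/5)[1*(9)*conj(1) + 1*(2 + 2*exp(-4*I*pi/5) + 2*exp(4*I*pi/5) + 3*exp(2*I*pi/5))*conj(exp(4*I*pi/5)) + 1*(2 + 2*exp(-2*I*pi/5) + 3*exp(4*I*pi/5) + 2*exp(2*I*pi/5))*conj(exp(-2*I*pi/5)) + 1*(2 + 2*exp(-2*I*pi/5) + 3*exp(-4*I*pi/5) + 2*exp(2*I*pi/5))*conj(exp(2*I*pi/5)) + 1*(2 + 3*exp(-2*I*pi/5) + 2*exp(-4*I*pi/5) + 2*exp(4*I*pi/5))*conj(exp(-4*I*pi/5))]
      = (1/5)[(9) + (2 + 3*exp(-2*I*pi/5) + 2*exp(-4*I*pi/5) + 2*exp(2*I*pi/5)) + (2 + 3*exp(-4*I*pi/5) + 2*exp(4*I*pi/5) + 2*exp(2*I*pi/5)) + (2 + 2*exp(-2*I*pi/5) + 2*exp(-4*I*pi/5) + 3*exp(4*I*pi/5)) + (2 + 2*exp(-2*I*pi/5) + 2*exp(4*I*pi/5) + 3*exp(2*I*pi/5))] = 10/5 = 2
  <chi_rho, chi_3> = (1/5)[1*(9)*conj(1) + 1*(2 + 2*exp(-4*I*pi/5) + 2*exp(4*I*pi/5) + 3*exp(2*I*pi/5))*conj(exp(-4*I*pi/5)) + 1*(2 + 2*exp(-2*I*pi/5) + 3*exp(4*I*pi/5) + 2*exp(2*I*pi/5))*conj(exp(2*I*pi/5)) + 1*(2 + 2*exp(-2*I*pi/5) + 3*exp(-4*I*pi/5) + 2*exp(2*I*pi/5))*conj(exp(-2*I*pi/5)) + 1*(2 + 3*exp(-2*I*pi/5) + 2*exp(-4*I*pi/5) + 2*exp(4*I*pi/5))*conj(exp(4*I*pi/5))]
      = (1/5)[(9) + (2 + 2*exp(-2*I*pi/5) + 3*exp(-4*I*pi/5) + 2*exp(4*I*pi/5)) + (2 + 2*exp(-2*I*pi/5) + 2*exp(-4*I*pi/5) + 3*exp(2*I*pi/5)) + (2 + 3*exp(-2*I*pi/5) + 2*exp(4*I*pi/5) + 2*exp(2*I*pi/5)) + (2 + 2*exp(-4*I*pi/5) + 3*exp(4*I*pi/5) + 2*exp(2*I*pi/5))] = 10/5 = 2
  <chi_rho, chi_4> = (1/5)[1*(9)*conj(1) + 1*(2 + 2*exp(-4*I*pi/5) + 2*exp(4*I*pi/5) + 3*exp(2*I*pi/5))*conj(exp(-2*I*pi/5)) + 1*(2 + 2*exp(-2*I*pi/5) + 3*exp(4*I*pi/5) + 2*exp(2*I*pi/5))*conj(exp(-4*I*pi/5)) + 1*(2 + 2*exp(-2*I*pi/5) + 3*exp(-4*I*pi/5) + 2*exp(2*I*pi/5))*conj(exp(4*I*pi/5)) + 1*(2 + 3*exp(-2*I*pi/5) + 2*exp(-4*I*pi/5) + 2*exp(4*I*pi/5))*conj(exp(2*I*pi/5))]
      = (1/5)[(9) + (2*exp(-2*I*pi/5) + 2*exp(-4*I*pi/5) + 3*exp(4*I*pi/5) + 2*exp(2*I*pi/5)) + (3*exp(-2*I*pi/5) + 2*exp(-4*I*pi/5) + 2*exp(4*I*pi/5) + 2*exp(2*I*pi/5)) + (2*exp(-2*I*pi/5) + 2*exp(-4*I*pi/5) + 2*exp(4*I*pi/5) + 3*exp(2*I*pi/5)) + (2*exp(-2*I*pi/5) + 3*exp(-4*I*pi/5) + 2*exp(4*I*pi/5) + 2*exp(2*I*pi/5))] = 0/5 = 0
(Exp terms are combined using exp(i*s)*conj(exp(i*t)) = exp(i*(s-t)), and sums of them are collapsed using the identity that for every m > 1 the m distinct m-th roots of unity sum to 0, e.g. 1 + exp(2*I*pi/3) + exp(-2*I*pi/3) = 0.)
Dimension check: dim(rho) = sum (mult * dim) = 2*1 + 3*1 + 2*1 + 2*1 + 0*1 = 9 = chi_rho(e) = 9.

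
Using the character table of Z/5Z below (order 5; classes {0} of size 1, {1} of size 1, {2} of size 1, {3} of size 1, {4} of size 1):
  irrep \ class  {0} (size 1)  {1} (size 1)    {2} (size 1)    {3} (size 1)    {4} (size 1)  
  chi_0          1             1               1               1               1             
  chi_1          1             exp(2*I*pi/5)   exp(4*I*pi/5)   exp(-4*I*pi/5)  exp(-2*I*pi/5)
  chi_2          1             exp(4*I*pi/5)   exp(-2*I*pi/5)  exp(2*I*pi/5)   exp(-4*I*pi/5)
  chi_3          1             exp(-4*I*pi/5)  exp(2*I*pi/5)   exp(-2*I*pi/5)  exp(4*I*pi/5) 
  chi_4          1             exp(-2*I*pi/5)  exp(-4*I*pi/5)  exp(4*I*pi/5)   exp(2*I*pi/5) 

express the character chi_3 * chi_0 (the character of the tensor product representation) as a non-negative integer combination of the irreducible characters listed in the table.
chi_3 tensor chi_0 = chi_3 (all other irreducibles have multiplicity 0).

Reasoning: The character of a tensor product is the pointwise product (chi_3 * chi_0)(C) = chi_3(C) * chi_0(C):
  {0}: (1)*(1), {1}: (exp(-4*I*pi/5))*(1), {2}: (exp(2*I*pi/5))*(1), {3}: (exp(-2*I*pi/5))*(1), {4}: (exp(4*I*pi/5))*(1)
so (chi_3 * chi_0) takes values
  {0} -> 1, {1} -> exp(-4*I*pi/5), {2} -> exp(2*I*pi/5), {3} -> exp(-2*I*pi/5), {4} -> exp(4*I*pi/5).
Now take the inner product of this character with each irreducible chi from the table, <chi_3*chi_0, chi> = (1/5) sum_C |C| (chi_3*chi_0)(C) conj(chi(C)):
  <chi_3*chi_0, chi_0> = (1/5)[1*(1)*conj(1) + 1*(exp(-4*I*pi/5))*conj(1) + 1*(exp(2*I*pi/5))*conj(1) + 1*(exp(-2*I*pi/5))*conj(1) + 1*(exp(4*I*pi/5))*conj(1)]
      = (1/5)[(1) + (exp(-4*I*pi/5)) + (exp(2*I*pi/5)) + (exp(-2*I*pi/5)) + (exp(4*I*pi/5))] = 0/5 = 0
  <chi_3*chi_0, chi_1> = (1/5)[1*(1)*conj(1) + 1*(exp(-4*I*pi/5))*conj(exp(2*I*pi/5)) + 1*(exp(2*I*pi/5))*conj(exp(4*I*pi/5)) + 1*(exp(-2*I*pi/5))*conj(exp(-4*I*pi/5)) + 1*(exp(4*I*pi/5))*conj(exp(-2*I*pi/5))]
      = (1/5)[(1) + (exp(4*I*pi/5)) + (exp(-2*I*pi/5)) + (exp(2*I*pi/5)) + (exp(-4*I*pi/5))] = 0/5 = 0
  <chi_3*chi_0, chi_2> = (1/5)[1*(1)*conj(1) + 1*(exp(-4*I*pi/5))*conj(exp(4*I*pi/5)) + 1*(exp(2*I*pi/5))*conj(exp(-2*I*pi/5)) + 1*(exp(-2*I*pi/5))*conj(exp(2*I*pi/5)) + 1*(exp(4*I*pi/5))*conj(exp(-4*I*pi/5))]
      = (1/5)[(1) + (exp(2*I*pi/5)) + (exp(4*I*pi/5)) + (exp(-4*I*pi/5)) + (exp(-2*I*pi/5))] = 0/5 = 0
  <chi_3*chi_0, chi_3> = (1/5)[1*(1)*conj(1) + 1*(exp(-4*I*pi/5))*conj(exp(-4*I*pi/5)) + 1*(exp(2*I*pi/5))*conj(exp(2*I*pi/5)) + 1*(exp(-2*I*pi/5))*conj(exp(-2*I*pi/5)) + 1*(exp(4*I*pi/5))*conj(exp(4*I*pi/5))]
      = (1/5)[(1) + (1) + (1) + (1) + (1)] = 5/5 = 1
  <chi_3*chi_0, chi_4> = (1/5)[1*(1)*conj(1) + 1*(exp(-4*I*pi/5))*conj(exp(-2*I*pi/5)) + 1*(exp(2*I*pi/5))*conj(exp(-4*I*pi/5)) + 1*(exp(-2*I*pi/5))*conj(exp(4*I*pi/5)) + 1*(exp(4*I*pi/5))*conj(exp(2*I*pi/5))]
      = (1/5)[(1) + (exp(-2*I*pi/5)) + (exp(-4*I*pi/5)) + (exp(4*I*pi/5)) + (exp(2*I*pi/5))] = 0/5 = 0
(Exp terms are combined using exp(i*s)*conj(exp(i*t)) = exp(i*(s-t)), and sums of them are collapsed using the identity that for every m > 1 the m distinct m-th roots of unity sum to 0, e.g. 1 + exp(2*I*pi/3) + exp(-2*I*pi/3) = 0.)
Hence the multiplicities are chi_3: 1. Dimension check: dim(chi_3)*dim(chi_0) = 1*1 = 1 and sum (mult * dim) = 1*1 = 1.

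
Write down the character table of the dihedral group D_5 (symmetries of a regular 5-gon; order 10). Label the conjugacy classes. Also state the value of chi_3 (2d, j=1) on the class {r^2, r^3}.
Conjugacy classes: {e} of size 1, {r^1, r^4} of size 2, {r^2, r^3} of size 2, {s, sr, ..., sr^4} of size 5.
Character table:
  irrep \ class              {e} (size 1)  {r^1, r^4} (size 2)  {r^2, r^3} (size 2)  {s, sr, ..., sr^4} (size 5)
  chi_1 (triv)               1             1                    1                    1                          
  chi_2 (sign: r->1, s->-1)  1             1                    1                    -1                         
  chi_3 (2d, j=1)            2             -1/2 + sqrt(5)/2     -sqrt(5)/2 - 1/2     0                          
  chi_4 (2d, j=2)            2             -sqrt(5)/2 - 1/2     -1/2 + sqrt(5)/2     0                          

Spot check: chi_3 (2d, j=1) on {r^2, r^3} = -sqrt(5)/2 - 1/2.

Argument: D_5 has order 2*5 = 10 with 4 conjugacy classes, hence 4 irreducibles. Sum of squared dims 1 + 1 + 4 + 4 = 10 = |G|. Linear characters come from the abelianisation; the 2-dimensional irreps have character r^k -> 2*cos(2*pi*j*k/5), reflections -> 0.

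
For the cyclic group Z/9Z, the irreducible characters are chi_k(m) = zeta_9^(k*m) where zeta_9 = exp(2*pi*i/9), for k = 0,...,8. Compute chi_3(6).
chi_3(6) = zeta_9^18 = 1

Justification: chi_3(6) = zeta_9^(3*6) = zeta_9^18. Since zeta_9^9 = 1, this equals zeta_9^0 = exp(2*pi*i*0/9) = 1.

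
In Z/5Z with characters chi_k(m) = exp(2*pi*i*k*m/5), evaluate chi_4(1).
chi_4(1) = zeta_5^4 = exp(-2*I*pi/5)

Details: chi_4(1) = zeta_5^(4*1) = zeta_5^4. Since zeta_5^5 = 1, this equals zeta_5^4 = exp(2*pi*i*4/5) = exp(-2*I*pi/5).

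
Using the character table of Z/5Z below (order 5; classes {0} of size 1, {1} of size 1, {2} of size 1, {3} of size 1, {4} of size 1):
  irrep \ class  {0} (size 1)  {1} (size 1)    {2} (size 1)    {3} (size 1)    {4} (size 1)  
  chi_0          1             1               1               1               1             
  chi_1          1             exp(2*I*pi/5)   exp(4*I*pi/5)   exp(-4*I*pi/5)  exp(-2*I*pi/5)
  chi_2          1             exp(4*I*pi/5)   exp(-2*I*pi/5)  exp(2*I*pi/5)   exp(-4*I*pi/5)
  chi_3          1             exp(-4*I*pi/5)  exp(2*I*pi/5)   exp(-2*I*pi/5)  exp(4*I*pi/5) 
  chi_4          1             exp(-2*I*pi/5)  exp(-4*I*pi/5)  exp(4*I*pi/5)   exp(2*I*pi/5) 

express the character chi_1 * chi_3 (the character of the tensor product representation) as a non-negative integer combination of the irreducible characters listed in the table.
chi_1 tensor chi_3 = chi_4 (all other irreducibles have multiplicity 0).

Derivation: The character of a tensor product is the pointwise product (chi_1 * chi_3)(C) = chi_1(C) * chi_3(C):
  {0}: (1)*(1), {1}: (exp(2*I*pi/5))*(exp(-4*I*pi/5)), {2}: (exp(4*I*pi/5))*(exp(2*I*pi/5)), {3}: (exp(-4*I*pi/5))*(exp(-2*I*pi/5)), {4}: (exp(-2*I*pi/5))*(exp(4*I*pi/5))
so (chi_1 * chi_3) takes values
  {0} -> 1, {1} -> exp(-2*I*pi/5), {2} -> exp(-4*I*pi/5), {3} -> exp(4*I*pi/5), {4} -> exp(2*I*pi/5).
Now take the inner product of this character with each irreducible chi from the table, <chi_1*chi_3, chi> = (1/5) sum_C |C| (chi_1*chi_3)(C) conj(chi(C)):
  <chi_1*chi_3, chi_0> = (1/5)[1*(1)*conj(1) + 1*(exp(-2*I*pi/5))*conj(1) + 1*(exp(-4*I*pi/5))*conj(1) + 1*(exp(4*I*pi/5))*conj(1) + 1*(exp(2*I*pi/5))*conj(1)]
      = (1/5)[(1) + (exp(-2*I*pi/5)) + (exp(-4*I*pi/5)) + (exp(4*I*pi/5)) + (exp(2*I*pi/5))] = 0/5 = 0
  <chi_1*chi_3, chi_1> = (1/5)[1*(1)*conj(1) + 1*(exp(-2*I*pi/5))*conj(exp(2*I*pi/5)) + 1*(exp(-4*I*pi/5))*conj(exp(4*I*pi/5)) + 1*(exp(4*I*pi/5))*conj(exp(-4*I*pi/5)) + 1*(exp(2*I*pi/5))*conj(exp(-2*I*pi/5))]
      = (1/5)[(1) + (exp(-4*I*pi/5)) + (exp(2*I*pi/5)) + (exp(-2*I*pi/5)) + (exp(4*I*pi/5))] = 0/5 = 0
  <chi_1*chi_3, chi_2> = (1/5)[1*(1)*conj(1) + 1*(exp(-2*I*pi/5))*conj(exp(4*I*pi/5)) + 1*(exp(-4*I*pi/5))*conj(exp(-2*I*pi/5)) + 1*(exp(4*I*pi/5))*conj(exp(2*I*pi/5)) + 1*(exp(2*I*pi/5))*conj(exp(-4*I*pi/5))]
      = (1/5)[(1) + (exp(4*I*pi/5)) + (exp(-2*I*pi/5)) + (exp(2*I*pi/5)) + (exp(-4*I*pi/5))] = 0/5 = 0
  <chi_1*chi_3, chi_3> = (1/5)[1*(1)*conj(1) + 1*(exp(-2*I*pi/5))*conj(exp(-4*I*pi/5)) + 1*(exp(-4*I*pi/5))*conj(exp(2*I*pi/5)) + 1*(exp(4*I*pi/5))*conj(exp(-2*I*pi/5)) + 1*(exp(2*I*pi/5))*conj(exp(4*I*pi/5))]
      = (1/5)[(1) + (exp(2*I*pi/5)) + (exp(4*I*pi/5)) + (exp(-4*I*pi/5)) + (exp(-2*I*pi/5))] = 0/5 = 0
  <chi_1*chi_3, chi_4> = (1/5)[1*(1)*conj(1) + 1*(exp(-2*I*pi/5))*conj(exp(-2*I*pi/5)) + 1*(exp(-4*I*pi/5))*conj(exp(-4*I*pi/5)) + 1*(exp(4*I*pi/5))*conj(exp(4*I*pi/5)) + 1*(exp(2*I*pi/5))*conj(exp(2*I*pi/5))]
      = (1/5)[(1) + (1) + (1) + (1) + (1)] = 5/5 = 1
(Exp terms are combined using exp(i*s)*conj(exp(i*t)) = exp(i*(s-t)), and sums of them are collapsed using the identity that for every m > 1 the m distinct m-th roots of unity sum to 0, e.g. 1 + exp(2*I*pi/3) + exp(-2*I*pi/3) = 0.)
Hence the multiplicities are chi_4: 1. Dimension check: dim(chi_1)*dim(chi_3) = 1*1 = 1 and sum (mult * dim) = 1*1 = 1.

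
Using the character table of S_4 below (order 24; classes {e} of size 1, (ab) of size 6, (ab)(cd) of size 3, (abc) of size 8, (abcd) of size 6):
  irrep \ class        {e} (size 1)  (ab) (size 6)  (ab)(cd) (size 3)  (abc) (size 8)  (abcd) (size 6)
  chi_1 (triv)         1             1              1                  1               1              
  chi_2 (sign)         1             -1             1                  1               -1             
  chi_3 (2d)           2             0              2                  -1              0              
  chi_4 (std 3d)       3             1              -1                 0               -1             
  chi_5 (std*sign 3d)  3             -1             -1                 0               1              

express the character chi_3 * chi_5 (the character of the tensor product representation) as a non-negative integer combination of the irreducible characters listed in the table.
chi_3 tensor chi_5 = chi_4 + chi_5 (all other irreducibles have multiplicity 0).

Proof sketch: The character of a tensor product is the pointwise product (chi_3 * chi_5)(C) = chi_3(C) * chi_5(C):
  {e}: (2)*(3), (ab): (0)*(-1), (ab)(cd): (2)*(-1), (abc): (-1)*(0), (abcd): (0)*(1)
so (chi_3 * chi_5) takes values
  {e} -> 6, (ab) -> 0, (ab)(cd) -> -2, (abc) -> 0, (abcd) -> 0.
Now take the inner product of this character with each irreducible chi from the table, <chi_3*chi_5, chi> = (1/24) sum_C |C| (chi_3*chi_5)(C) conj(chi(C)):
  <chi_3*chi_5, chi_1> = (1/24)[1*(6)*conj(1) + 6*(0)*conj(1) + 3*(-2)*conj(1) + 8*(0)*conj(1) + 6*(0)*conj(1)]
      = (1/24)[(6) + (0) + (-6) + (0) + (0)] = 0/24 = 0
  <chi_3*chi_5, chi_2> = (1/24)[1*(6)*conj(1) + 6*(0)*conj(-1) + 3*(-2)*conj(1) + 8*(0)*conj(1) + 6*(0)*conj(-1)]
      = (1/24)[(6) + (0) + (-6) + (0) + (0)] = 0/24 = 0
  <chi_3*chi_5, chi_3> = (1/24)[1*(6)*conj(2) + 6*(0)*conj(0) + 3*(-2)*conj(2) + 8*(0)*conj(-1) + 6*(0)*conj(0)]
      = (1/24)[(12) + (0) + (-12) + (0) + (0)] = 0/24 = 0
  <chi_3*chi_5, chi_4> = (1/24)[1*(6)*conj(3) + 6*(0)*conj(1) + 3*(-2)*conj(-1) + 8*(0)*conj(0) + 6*(0)*conj(-1)]
      = (1/24)[(18) + (0) + (6) + (0) + (0)] = 24/24 = 1
  <chi_3*chi_5, chi_5> = (1/24)[1*(6)*conj(3) + 6*(0)*conj(-1) + 3*(-2)*conj(-1) + 8*(0)*conj(0) + 6*(0)*conj(1)]
      = (1/24)[(18) + (0) + (6) + (0) + (0)] = 24/24 = 1
Hence the multiplicities are chi_4: 1, chi_5: 1. Dimension check: dim(chi_3)*dim(chi_5) = 2*3 = 6 and sum (mult * dim) = 1*3 + 1*3 = 6.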